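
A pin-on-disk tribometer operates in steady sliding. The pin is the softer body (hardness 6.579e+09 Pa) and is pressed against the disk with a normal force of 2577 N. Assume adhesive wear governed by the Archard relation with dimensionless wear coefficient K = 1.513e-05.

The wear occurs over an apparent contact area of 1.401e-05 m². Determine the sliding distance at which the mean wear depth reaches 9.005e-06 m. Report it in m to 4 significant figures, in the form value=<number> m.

value=21.29 m

Intermediate values appear rounded — the algebra holds full float precision — rounded once at the end, at 4 significant digits.
Working in SI base units: W = 2577 N, H = 6.579e+09 Pa, K = 1.513e-05.
Allowed volume V_lim = h_lim·A = 9.005e-06 · 1.401e-05 = 1.262e-10 m³.
Inverting, life L = V_lim·H/(K·W) = 1.262e-10 · 6.579e+09 / (1.513e-05 · 2577) = 21.29 m.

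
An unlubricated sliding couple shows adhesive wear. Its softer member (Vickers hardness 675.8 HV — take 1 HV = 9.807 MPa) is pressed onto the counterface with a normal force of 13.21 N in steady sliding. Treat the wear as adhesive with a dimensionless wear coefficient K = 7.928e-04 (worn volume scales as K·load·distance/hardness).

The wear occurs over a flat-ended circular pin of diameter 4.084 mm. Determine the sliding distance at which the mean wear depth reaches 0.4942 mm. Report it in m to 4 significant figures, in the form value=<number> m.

value=4097 m

Each operation maintains full float precision — printed values are rounded; one last rounding to 4 significant figures.
Hardness H = 675.8 HV × 9.807 MPa/HV = 6628 MPa = 6.628e+09 Pa.
Pin diameter d = 4.084 mm = 0.004084 m. Contact area A = π·d²/4 = π·(0.004084 m)²/4 = 1.310e-05 m².
Depth limit h_lim = 0.4942 mm = 4.942e-04 m.
Working in SI base units: W = 13.21 N, H = 6.628e+09 Pa, K = 7.928e-04.
At the depth limit, V_lim = h_lim·A = 4.942e-04 · 1.310e-05 = 6.474e-09 m³.
Thus life L = V_lim·H/(K·W) = 6.474e-09 · 6.628e+09 / (7.928e-04 · 13.21) = 4097 m.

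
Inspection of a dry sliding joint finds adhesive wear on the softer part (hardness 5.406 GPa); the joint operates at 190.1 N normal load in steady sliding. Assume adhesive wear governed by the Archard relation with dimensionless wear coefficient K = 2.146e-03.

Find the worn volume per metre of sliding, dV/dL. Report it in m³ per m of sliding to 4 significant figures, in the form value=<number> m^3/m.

value=7.546e-11 m^3/m

Intermediate values are displayed rounded; the computation carries exact precision; rounded once at the end to 4 significant figures.
Convert: Hardness H = 5.406 GPa = 5.406e+09 Pa.
In SI base units, W = 190.1 N, H = 5.406e+09 Pa, K = 2.146e-03.
Rate of wear dV/dL = K·W/H: 2.146e-03 · 190.1 / 5.406e+09 = 7.546e-11 m³/m.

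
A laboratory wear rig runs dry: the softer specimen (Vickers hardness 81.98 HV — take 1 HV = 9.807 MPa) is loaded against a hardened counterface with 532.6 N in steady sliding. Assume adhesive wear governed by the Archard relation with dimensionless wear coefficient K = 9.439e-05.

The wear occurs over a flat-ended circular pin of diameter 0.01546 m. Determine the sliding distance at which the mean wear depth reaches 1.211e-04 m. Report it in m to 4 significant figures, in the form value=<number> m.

value=363.6 m

The intermediates appear rounded, and the computation holds full precision. Rounded just once, at 4 significant digits.
Hardness H = 81.98 HV × 9.807 MPa/HV = 804.0 MPa = 8.040e+08 Pa.
Contact area A = π·d²/4 = π·(0.01546 m)²/4 = 1.877e-04 m².
In SI base units, W = 532.6 N, H = 8.040e+08 Pa, K = 9.439e-05.
Permissible volume V_lim = h_lim·A = 1.211e-04 · 1.877e-04 = 2.273e-08 m³.
Inverting, life L = V_lim·H/(K·W) = 2.273e-08 · 8.040e+08 / (9.439e-05 · 532.6) = 363.6 m.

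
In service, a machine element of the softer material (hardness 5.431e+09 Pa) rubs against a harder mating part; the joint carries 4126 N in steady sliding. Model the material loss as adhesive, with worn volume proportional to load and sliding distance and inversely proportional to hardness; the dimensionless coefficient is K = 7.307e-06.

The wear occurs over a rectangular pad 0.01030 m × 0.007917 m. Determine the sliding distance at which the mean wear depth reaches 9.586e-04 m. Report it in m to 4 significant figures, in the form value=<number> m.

The intermediates are displayed rounded — all arithmetic carries full float precision; a single final rounding to four significant digits.
Contact area A = 0.01030 m × 0.007917 m = 8.155e-05 m².
Collected in SI base units: W = 4126 N, H = 5.431e+09 Pa, K = 7.307e-06.
Limit volume V_lim = h_lim·A = 9.586e-04 · 8.155e-05 = 7.817e-08 m³.
Thus life L = V_lim·H/(K·W) = 7.817e-08 · 5.431e+09 / (7.307e-06 · 4126) = 1.408e+04 m.

value=1.408e+04 m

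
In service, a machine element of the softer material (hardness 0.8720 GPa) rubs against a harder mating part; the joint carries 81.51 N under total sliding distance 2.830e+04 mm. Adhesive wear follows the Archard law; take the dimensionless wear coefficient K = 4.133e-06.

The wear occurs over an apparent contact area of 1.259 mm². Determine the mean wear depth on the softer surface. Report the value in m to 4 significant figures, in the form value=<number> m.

Printed values are rounded — the computation holds full precision, and rounded just once: 4 significant digits.
Distance L = 2.830e+04 mm = 28.30 m.
Hardness H = 0.8720 GPa = 8.720e+08 Pa.
Contact area A = 1.259 mm² = 1.259e-06 m².
Expressed in SI base units: W = 81.51 N, H = 8.720e+08 Pa, K = 4.133e-06.
Archard volume V = K·W·L/H = 4.133e-06 · 81.51 · 28.30 / 8.720e+08 = 1.093e-11 m³.
Mean wear depth h = V/A = 1.093e-11 / 1.259e-06 = 8.684e-06 m.

value=8.684e-06 m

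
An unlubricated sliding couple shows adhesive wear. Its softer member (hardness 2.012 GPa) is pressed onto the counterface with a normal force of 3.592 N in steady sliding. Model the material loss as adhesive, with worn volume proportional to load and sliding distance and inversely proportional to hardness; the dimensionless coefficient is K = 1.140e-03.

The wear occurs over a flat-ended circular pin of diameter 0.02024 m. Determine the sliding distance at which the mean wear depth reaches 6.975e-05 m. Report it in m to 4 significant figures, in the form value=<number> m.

All arithmetic maintains full precision, and quoted intermediates are rounded — a lone final rounding to four significant figures.
Convert: Hardness H = 2.012 GPa = 2.012e+09 Pa.
Convert: Contact area A = π·d²/4 = π·(0.02024 m)²/4 = 3.217e-04 m².
Collected in SI base units: W = 3.592 N, H = 2.012e+09 Pa, K = 1.140e-03.
Allowed volume V_lim = h_lim·A = 6.975e-05 · 3.217e-04 = 2.244e-08 m³.
Life L = V_lim·H/(K·W) = 2.244e-08 · 2.012e+09 / (1.140e-03 · 3.592) = 1.103e+04 m.

value=1.103e+04 m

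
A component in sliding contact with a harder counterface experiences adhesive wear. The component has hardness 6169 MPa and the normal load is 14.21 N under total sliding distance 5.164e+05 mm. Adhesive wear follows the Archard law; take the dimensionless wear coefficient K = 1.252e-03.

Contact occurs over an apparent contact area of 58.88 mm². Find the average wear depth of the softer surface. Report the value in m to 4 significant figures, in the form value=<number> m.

Intermediates are displayed rounded, and each operation holds exact precision — a lone final rounding to 4 significant digits.
Convert: Distance L = 5.164e+05 mm = 516.4 m.
Convert: Hardness H = 6169 MPa = 6.169e+09 Pa.
Convert: Contact area A = 58.88 mm² = 5.888e-05 m².
Restated in SI base units: W = 14.21 N, H = 6.169e+09 Pa, K = 1.252e-03.
Wear volume V = K·W·L/H = 1.252e-03 · 14.21 · 516.4 / 6.169e+09 = 1.489e-09 m³.
Depth h = V/A = 1.489e-09 / 5.888e-05 = 2.529e-05 m.

value=2.529e-05 m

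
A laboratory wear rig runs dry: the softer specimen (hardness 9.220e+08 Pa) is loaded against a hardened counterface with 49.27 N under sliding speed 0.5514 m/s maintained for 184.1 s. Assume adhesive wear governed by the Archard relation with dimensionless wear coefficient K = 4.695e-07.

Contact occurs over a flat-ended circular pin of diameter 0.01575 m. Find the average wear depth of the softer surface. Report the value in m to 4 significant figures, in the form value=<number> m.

Intermediate values are displayed rounded. All arithmetic runs at full precision; a lone final rounding to 4 significant figures.
Total distance L = v·t = 0.5514 m/s × 184.1 s = 101.5 m.
Contact area A = π·d²/4 = π·(0.01575 m)²/4 = 1.948e-04 m².
In SI base units, W = 49.27 N, H = 9.220e+08 Pa, K = 4.695e-07.
Worn volume V = K·W·L/H = 4.695e-07 · 49.27 · 101.5 / 9.220e+08 = 2.547e-12 m³.
Wear depth h = V/A = 2.547e-12 / 1.948e-04 = 1.307e-08 m.

value=1.307e-08 m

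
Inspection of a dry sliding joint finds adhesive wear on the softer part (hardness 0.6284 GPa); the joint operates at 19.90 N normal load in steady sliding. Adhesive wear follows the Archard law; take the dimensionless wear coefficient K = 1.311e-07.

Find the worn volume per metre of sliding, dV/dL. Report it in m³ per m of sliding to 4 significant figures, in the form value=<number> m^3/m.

value=4.152e-15 m^3/m

Each operation keeps full precision; quoted intermediates are rounded, and a single final rounding to four significant figures.
Convert: Hardness H = 0.6284 GPa = 6.284e+08 Pa.
As SI base values: W = 19.90 N, H = 6.284e+08 Pa, K = 1.311e-07.
Sliding wear rate dV/dL = K·W/H, so: 1.311e-07 · 19.90 / 6.284e+08 = 4.152e-15 m³/m.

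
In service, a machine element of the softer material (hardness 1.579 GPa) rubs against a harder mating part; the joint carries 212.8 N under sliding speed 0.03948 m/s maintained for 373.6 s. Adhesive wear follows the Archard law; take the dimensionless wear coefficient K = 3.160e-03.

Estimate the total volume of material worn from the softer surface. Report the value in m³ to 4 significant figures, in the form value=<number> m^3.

value=6.281e-09 m^3

The algebra maintains exact precision — the intermediates are printed rounded; a lone final rounding, at 4 significant figures.
The distance L = v·t = 0.03948 m/s × 373.6 s = 14.75 m.
Hardness H = 1.579 GPa = 1.579e+09 Pa.
In SI base units: W = 212.8 N, H = 1.579e+09 Pa, K = 3.160e-03.
By Archard's law, V = K·W·L/H = 3.160e-03 · 212.8 · 14.75 / 1.579e+09 = 6.281e-09 m³.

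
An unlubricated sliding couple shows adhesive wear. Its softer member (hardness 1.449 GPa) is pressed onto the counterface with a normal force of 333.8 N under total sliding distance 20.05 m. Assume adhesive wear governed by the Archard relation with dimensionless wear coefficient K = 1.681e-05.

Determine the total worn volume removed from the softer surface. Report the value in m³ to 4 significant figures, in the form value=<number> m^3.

value=7.764e-11 m^3

The intermediates appear rounded, and every step maintains exact precision, and a single final rounding, at four significant figures.
Convert: Hardness H = 1.449 GPa = 1.449e+09 Pa.
In SI base units, W = 333.8 N, H = 1.449e+09 Pa, K = 1.681e-05.
Apply Archard: V = K·W·L/H = 1.681e-05 · 333.8 · 20.05 / 1.449e+09 = 7.764e-11 m³.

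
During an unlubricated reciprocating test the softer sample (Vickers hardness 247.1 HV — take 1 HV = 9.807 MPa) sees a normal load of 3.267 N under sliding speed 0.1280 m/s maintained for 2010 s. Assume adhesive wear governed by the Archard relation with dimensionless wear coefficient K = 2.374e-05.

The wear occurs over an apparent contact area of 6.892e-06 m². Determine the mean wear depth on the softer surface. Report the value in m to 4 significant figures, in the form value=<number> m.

value=1.195e-06 m

Every step carries full float precision, and displayed values are rounded — a lone final rounding to four significant digits.
The distance L = v·t = 0.1280 m/s × 2010 s = 257.3 m.
Hardness H = 247.1 HV × 9.807 MPa/HV = 2423 MPa = 2.423e+09 Pa.
In SI base units, W = 3.267 N, H = 2.423e+09 Pa, K = 2.374e-05.
Archard relation: V = K·W·L/H = 2.374e-05 · 3.267 · 257.3 / 2.423e+09 = 8.234e-12 m³.
Depth h = V/A = 8.234e-12 / 6.892e-06 = 1.195e-06 m.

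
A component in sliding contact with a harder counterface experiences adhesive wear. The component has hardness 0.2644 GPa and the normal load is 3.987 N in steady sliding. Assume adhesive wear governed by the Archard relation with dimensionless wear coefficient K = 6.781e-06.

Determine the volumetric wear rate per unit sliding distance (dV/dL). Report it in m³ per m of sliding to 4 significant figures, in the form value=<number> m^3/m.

value=1.023e-13 m^3/m

Intermediates are displayed rounded — all working math keeps full float precision. Rounded once at the end to 4 significant figures.
Hardness H = 0.2644 GPa = 2.644e+08 Pa.
In SI base units, W = 3.987 N, H = 2.644e+08 Pa, K = 6.781e-06.
Volumetric rate dV/dL = K·W/H, per unit distance: 6.781e-06 · 3.987 / 2.644e+08 = 1.023e-13 m³/m.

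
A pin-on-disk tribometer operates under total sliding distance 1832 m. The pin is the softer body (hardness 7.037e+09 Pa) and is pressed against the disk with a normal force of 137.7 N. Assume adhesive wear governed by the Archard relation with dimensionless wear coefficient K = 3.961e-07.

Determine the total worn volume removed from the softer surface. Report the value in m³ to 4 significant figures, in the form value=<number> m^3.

All arithmetic maintains full float precision — intermediates are printed rounded — one final rounding: 4 significant figures.
In SI base units, W = 137.7 N, H = 7.037e+09 Pa, K = 3.961e-07.
Archard relation: V = K·W·L/H = 3.961e-07 · 137.7 · 1832 / 7.037e+09 = 1.420e-11 m³.

value=1.420e-11 m^3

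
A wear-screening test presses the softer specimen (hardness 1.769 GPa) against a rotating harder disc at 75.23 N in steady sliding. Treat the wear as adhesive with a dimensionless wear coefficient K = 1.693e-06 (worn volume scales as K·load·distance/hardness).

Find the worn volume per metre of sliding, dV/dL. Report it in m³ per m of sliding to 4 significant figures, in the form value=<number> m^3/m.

Intermediate values are printed rounded; every step carries full float precision; a lone final rounding: 4 significant digits.
Convert: Hardness H = 1.769 GPa = 1.769e+09 Pa.
In SI base units: W = 75.23 N, H = 1.769e+09 Pa, K = 1.693e-06.
Sliding wear rate dV/dL = K·W/H, per unit distance: 1.693e-06 · 75.23 / 1.769e+09 = 7.200e-14 m³/m.

value=7.200e-14 m^3/m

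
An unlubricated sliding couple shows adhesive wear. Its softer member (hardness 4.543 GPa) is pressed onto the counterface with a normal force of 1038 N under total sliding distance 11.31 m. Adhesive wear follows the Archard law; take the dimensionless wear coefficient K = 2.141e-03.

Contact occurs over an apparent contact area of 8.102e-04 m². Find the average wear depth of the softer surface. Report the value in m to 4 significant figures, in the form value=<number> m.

value=6.829e-06 m

The intermediates are displayed rounded — all working math keeps full float precision; rounded just once: 4 significant digits.
Convert: Hardness H = 4.543 GPa = 4.543e+09 Pa.
Restated in SI base units: W = 1038 N, H = 4.543e+09 Pa, K = 2.141e-03.
Archard volume V = K·W·L/H = 2.141e-03 · 1038 · 11.31 / 4.543e+09 = 5.533e-09 m³.
Mean wear depth h = V/A = 5.533e-09 / 8.102e-04 = 6.829e-06 m.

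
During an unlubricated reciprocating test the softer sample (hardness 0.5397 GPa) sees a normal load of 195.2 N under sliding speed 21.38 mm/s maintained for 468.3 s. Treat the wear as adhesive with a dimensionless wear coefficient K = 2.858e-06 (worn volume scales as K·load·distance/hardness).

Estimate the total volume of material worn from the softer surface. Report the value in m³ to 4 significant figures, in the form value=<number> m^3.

The computation maintains full float precision. Shown intermediates are rounded; a single final rounding: 4 significant figures.
Convert: Sliding speed v = 21.38 mm/s = 0.02138 m/s. Distance covered L = v·t = 0.02138 m/s × 468.3 s = 10.01 m.
Convert: Hardness H = 0.5397 GPa = 5.397e+08 Pa.
In SI base units, W = 195.2 N, H = 5.397e+08 Pa, K = 2.858e-06.
Archard volume V = K·W·L/H = 2.858e-06 · 195.2 · 10.01 / 5.397e+08 = 1.035e-11 m³.

value=1.035e-11 m^3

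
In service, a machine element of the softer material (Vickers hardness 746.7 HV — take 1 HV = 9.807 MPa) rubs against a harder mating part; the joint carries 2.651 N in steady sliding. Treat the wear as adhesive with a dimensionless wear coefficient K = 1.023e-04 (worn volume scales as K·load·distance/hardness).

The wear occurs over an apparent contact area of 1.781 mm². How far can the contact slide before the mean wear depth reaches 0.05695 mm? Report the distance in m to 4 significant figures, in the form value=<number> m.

value=2739 m

All arithmetic holds exact precision — intermediate values are shown rounded. Rounded once at the end to 4 significant figures.
Convert: Hardness H = 746.7 HV × 9.807 MPa/HV = 7323 MPa = 7.323e+09 Pa.
Convert: Contact area A = 1.781 mm² = 1.781e-06 m².
Convert: Depth limit h_lim = 0.05695 mm = 5.695e-05 m.
As SI base values: W = 2.651 N, H = 7.323e+09 Pa, K = 1.023e-04.
Permissible volume V_lim = h_lim·A = 5.695e-05 · 1.781e-06 = 1.014e-10 m³.
Sliding life L = V_lim·H/(K·W) = 1.014e-10 · 7.323e+09 / (1.023e-04 · 2.651) = 2739 m.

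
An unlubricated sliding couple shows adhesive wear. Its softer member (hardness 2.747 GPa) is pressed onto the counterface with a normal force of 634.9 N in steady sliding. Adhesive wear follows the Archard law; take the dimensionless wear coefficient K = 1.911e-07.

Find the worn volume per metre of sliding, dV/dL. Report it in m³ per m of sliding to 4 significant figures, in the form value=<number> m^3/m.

value=4.417e-14 m^3/m

Intermediates are printed rounded — the algebra runs at full precision — a lone final rounding: 4 significant figures.
Convert: Hardness H = 2.747 GPa = 2.747e+09 Pa.
Restated in SI base units: W = 634.9 N, H = 2.747e+09 Pa, K = 1.911e-07.
Volumetric rate dV/dL = K·W/H — distance-free: 1.911e-07 · 634.9 / 2.747e+09 = 4.417e-14 m³/m.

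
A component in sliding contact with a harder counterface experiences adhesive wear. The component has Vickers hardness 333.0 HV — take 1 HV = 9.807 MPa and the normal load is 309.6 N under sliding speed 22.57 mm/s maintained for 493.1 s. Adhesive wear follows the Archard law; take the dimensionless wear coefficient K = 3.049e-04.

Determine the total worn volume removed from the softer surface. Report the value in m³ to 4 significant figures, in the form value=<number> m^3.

Each operation carries exact precision, and displayed values are rounded — one final rounding: 4 significant figures.
Sliding speed v = 22.57 mm/s = 0.02257 m/s. Total distance L = v·t = 0.02257 m/s × 493.1 s = 11.13 m.
Hardness H = 333.0 HV × 9.807 MPa/HV = 3266 MPa = 3.266e+09 Pa.
Collected in SI base units: W = 309.6 N, H = 3.266e+09 Pa, K = 3.049e-04.
Apply Archard: V = K·W·L/H = 3.049e-04 · 309.6 · 11.13 / 3.266e+09 = 3.217e-10 m³.

value=3.217e-10 m^3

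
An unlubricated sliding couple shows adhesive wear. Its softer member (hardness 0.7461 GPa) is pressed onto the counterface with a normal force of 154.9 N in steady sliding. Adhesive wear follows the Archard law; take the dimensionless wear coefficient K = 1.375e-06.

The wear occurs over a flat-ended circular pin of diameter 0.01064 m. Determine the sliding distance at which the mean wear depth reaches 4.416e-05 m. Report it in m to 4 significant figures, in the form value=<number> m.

value=1.375e+04 m

Shown intermediates are rounded, and all arithmetic runs at full precision; rounded just once to four significant figures.
Hardness H = 0.7461 GPa = 7.461e+08 Pa.
Contact area A = π·d²/4 = π·(0.01064 m)²/4 = 8.891e-05 m².
In SI base units, W = 154.9 N, H = 7.461e+08 Pa, K = 1.375e-06.
Permissible volume V_lim = h_lim·A = 4.416e-05 · 8.891e-05 = 3.926e-09 m³.
So the life L = V_lim·H/(K·W) = 3.926e-09 · 7.461e+08 / (1.375e-06 · 154.9) = 1.375e+04 m.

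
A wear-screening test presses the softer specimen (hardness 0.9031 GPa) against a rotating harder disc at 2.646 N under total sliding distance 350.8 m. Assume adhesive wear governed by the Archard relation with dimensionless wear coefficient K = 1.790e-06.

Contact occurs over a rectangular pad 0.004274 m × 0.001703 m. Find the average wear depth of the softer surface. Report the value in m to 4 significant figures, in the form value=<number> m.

value=2.528e-07 m

All working math keeps full precision — intermediates appear rounded, and rounded just once, at four significant figures.
Hardness H = 0.9031 GPa = 9.031e+08 Pa.
Contact area A = 0.004274 m × 0.001703 m = 7.279e-06 m².
Collected in SI base units: W = 2.646 N, H = 9.031e+08 Pa, K = 1.790e-06.
Worn volume V = K·W·L/H = 1.790e-06 · 2.646 · 350.8 / 9.031e+08 = 1.840e-12 m³.
Depth h = V/A = 1.840e-12 / 7.279e-06 = 2.528e-07 m.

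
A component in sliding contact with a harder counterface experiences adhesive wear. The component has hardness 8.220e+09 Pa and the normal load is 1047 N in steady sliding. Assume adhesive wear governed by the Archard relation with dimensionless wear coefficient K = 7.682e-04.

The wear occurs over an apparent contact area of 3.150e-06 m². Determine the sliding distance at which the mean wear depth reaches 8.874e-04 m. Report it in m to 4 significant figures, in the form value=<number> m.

The intermediates are shown rounded — the computation keeps full float precision; rounded once at the end, at four significant digits.
SI base units throughout: W = 1047 N, H = 8.220e+09 Pa, K = 7.682e-04.
Volume at the limit: V_lim = h_lim·A = 8.874e-04 · 3.150e-06 = 2.795e-09 m³.
Life L = V_lim·H/(K·W) = 2.795e-09 · 8.220e+09 / (7.682e-04 · 1047) = 28.57 m.

value=28.57 m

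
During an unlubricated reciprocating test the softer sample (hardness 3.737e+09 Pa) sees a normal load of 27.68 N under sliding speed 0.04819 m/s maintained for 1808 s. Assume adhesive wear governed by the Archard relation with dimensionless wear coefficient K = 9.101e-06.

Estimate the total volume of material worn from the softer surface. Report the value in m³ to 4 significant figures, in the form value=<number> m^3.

value=5.873e-12 m^3

All arithmetic keeps exact precision. The intermediates appear rounded; one final rounding: 4 significant figures.
Distance L = v·t = 0.04819 m/s × 1808 s = 87.13 m.
In SI base units: W = 27.68 N, H = 3.737e+09 Pa, K = 9.101e-06.
Archard volume V = K·W·L/H = 9.101e-06 · 27.68 · 87.13 / 3.737e+09 = 5.873e-12 m³.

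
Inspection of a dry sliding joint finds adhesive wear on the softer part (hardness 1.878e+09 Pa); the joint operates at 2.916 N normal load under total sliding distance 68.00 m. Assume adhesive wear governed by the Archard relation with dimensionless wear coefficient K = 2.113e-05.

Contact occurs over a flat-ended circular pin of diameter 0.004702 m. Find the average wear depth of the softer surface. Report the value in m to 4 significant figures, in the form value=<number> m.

value=1.285e-07 m

Intermediates are shown rounded, and all working math carries full float precision — one last rounding to 4 significant figures.
Convert: Contact area A = π·d²/4 = π·(0.004702 m)²/4 = 1.736e-05 m².
In SI base units, W = 2.916 N, H = 1.878e+09 Pa, K = 2.113e-05.
Volume removed: V = K·W·L/H = 2.113e-05 · 2.916 · 68.00 / 1.878e+09 = 2.231e-12 m³.
Depth h = V/A = 2.231e-12 / 1.736e-05 = 1.285e-07 m.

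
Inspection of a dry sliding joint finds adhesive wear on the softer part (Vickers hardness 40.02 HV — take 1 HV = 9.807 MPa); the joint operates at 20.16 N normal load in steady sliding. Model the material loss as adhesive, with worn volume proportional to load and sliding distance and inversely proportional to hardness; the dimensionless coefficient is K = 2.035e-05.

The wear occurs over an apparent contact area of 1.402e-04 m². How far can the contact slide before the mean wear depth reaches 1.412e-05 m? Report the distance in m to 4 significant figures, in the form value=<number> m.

The computation maintains exact precision, and displayed values are rounded; rounded just once: 4 significant digits.
Convert: Hardness H = 40.02 HV × 9.807 MPa/HV = 392.5 MPa = 3.925e+08 Pa.
In SI base units, W = 20.16 N, H = 3.925e+08 Pa, K = 2.035e-05.
Wearable volume V_lim = h_lim·A = 1.412e-05 · 1.402e-04 = 1.980e-09 m³.
Thus life L = V_lim·H/(K·W) = 1.980e-09 · 3.925e+08 / (2.035e-05 · 20.16) = 1894 m.

value=1894 m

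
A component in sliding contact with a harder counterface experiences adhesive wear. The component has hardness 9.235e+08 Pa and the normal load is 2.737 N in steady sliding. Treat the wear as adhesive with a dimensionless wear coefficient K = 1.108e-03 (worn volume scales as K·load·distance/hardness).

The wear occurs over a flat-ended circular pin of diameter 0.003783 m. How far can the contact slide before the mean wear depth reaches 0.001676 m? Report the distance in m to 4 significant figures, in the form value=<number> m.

value=5737 m

The intermediates appear rounded. Each operation maintains exact precision — one final rounding to four significant figures.
Contact area A = π·d²/4 = π·(0.003783 m)²/4 = 1.124e-05 m².
Expressed in SI base units: W = 2.737 N, H = 9.235e+08 Pa, K = 1.108e-03.
Allowed volume V_lim = h_lim·A = 0.001676 · 1.124e-05 = 1.884e-08 m³.
So the life L = V_lim·H/(K·W) = 1.884e-08 · 9.235e+08 / (1.108e-03 · 2.737) = 5737 m.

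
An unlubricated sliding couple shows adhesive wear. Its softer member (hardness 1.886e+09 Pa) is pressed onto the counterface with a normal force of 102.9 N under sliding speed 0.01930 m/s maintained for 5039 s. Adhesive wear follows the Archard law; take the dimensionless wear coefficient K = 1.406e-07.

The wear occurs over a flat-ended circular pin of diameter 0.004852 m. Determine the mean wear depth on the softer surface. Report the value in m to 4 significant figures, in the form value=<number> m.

value=4.035e-08 m

Intermediates are shown rounded — every step carries full float precision, and rounded once at the end to 4 significant digits.
Convert: Sliding distance L = v·t = 0.01930 m/s × 5039 s = 97.25 m.
Convert: Contact area A = π·d²/4 = π·(0.004852 m)²/4 = 1.849e-05 m².
In SI base units: W = 102.9 N, H = 1.886e+09 Pa, K = 1.406e-07.
Worn volume V = K·W·L/H = 1.406e-07 · 102.9 · 97.25 / 1.886e+09 = 7.460e-13 m³.
Average depth h = V/A = 7.460e-13 / 1.849e-05 = 4.035e-08 m.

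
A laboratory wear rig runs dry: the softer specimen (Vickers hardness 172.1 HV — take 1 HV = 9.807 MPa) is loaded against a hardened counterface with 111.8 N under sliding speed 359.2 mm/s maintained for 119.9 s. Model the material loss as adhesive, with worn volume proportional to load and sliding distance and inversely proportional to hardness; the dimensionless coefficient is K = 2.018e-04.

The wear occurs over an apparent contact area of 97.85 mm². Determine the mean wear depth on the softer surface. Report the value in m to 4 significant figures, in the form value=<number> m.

value=5.884e-06 m

The algebra keeps full precision — the intermediates are shown rounded — one final rounding: 4 significant figures.
Convert: Sliding speed v = 359.2 mm/s = 0.3592 m/s. Distance covered L = v·t = 0.3592 m/s × 119.9 s = 43.07 m.
Convert: Hardness H = 172.1 HV × 9.807 MPa/HV = 1688 MPa = 1.688e+09 Pa.
Convert: Contact area A = 97.85 mm² = 9.785e-05 m².
In SI base units, W = 111.8 N, H = 1.688e+09 Pa, K = 2.018e-04.
Volume removed: V = K·W·L/H = 2.018e-04 · 111.8 · 43.07 / 1.688e+09 = 5.757e-10 m³.
Wear depth h = V/A = 5.757e-10 / 9.785e-05 = 5.884e-06 m.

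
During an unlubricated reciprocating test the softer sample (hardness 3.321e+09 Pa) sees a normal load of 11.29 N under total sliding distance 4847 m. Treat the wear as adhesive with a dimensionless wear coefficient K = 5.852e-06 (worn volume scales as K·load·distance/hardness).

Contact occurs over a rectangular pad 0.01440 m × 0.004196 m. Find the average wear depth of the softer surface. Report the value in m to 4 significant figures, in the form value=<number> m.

value=1.596e-06 m

The computation holds exact precision, and the intermediates are displayed rounded, and a lone final rounding to 4 significant digits.
Convert: Contact area A = 0.01440 m × 0.004196 m = 6.042e-05 m².
Collected in SI base units: W = 11.29 N, H = 3.321e+09 Pa, K = 5.852e-06.
Volume removed: V = K·W·L/H = 5.852e-06 · 11.29 · 4847 / 3.321e+09 = 9.643e-11 m³.
Average depth h = V/A = 9.643e-11 / 6.042e-05 = 1.596e-06 m.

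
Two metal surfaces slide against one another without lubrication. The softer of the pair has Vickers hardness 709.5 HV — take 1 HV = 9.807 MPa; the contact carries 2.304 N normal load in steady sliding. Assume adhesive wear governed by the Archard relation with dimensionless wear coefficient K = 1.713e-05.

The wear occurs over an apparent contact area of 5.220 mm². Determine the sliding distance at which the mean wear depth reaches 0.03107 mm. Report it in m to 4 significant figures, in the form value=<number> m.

value=2.859e+04 m

The algebra maintains exact precision, and intermediate values are displayed rounded, and rounded once at the end to 4 significant figures.
Hardness H = 709.5 HV × 9.807 MPa/HV = 6958 MPa = 6.958e+09 Pa.
Contact area A = 5.220 mm² = 5.220e-06 m².
Depth limit h_lim = 0.03107 mm = 3.107e-05 m.
SI base units throughout: W = 2.304 N, H = 6.958e+09 Pa, K = 1.713e-05.
Allowed volume V_lim = h_lim·A = 3.107e-05 · 5.220e-06 = 1.622e-10 m³.
Sliding life L = V_lim·H/(K·W) = 1.622e-10 · 6.958e+09 / (1.713e-05 · 2.304) = 2.859e+04 m.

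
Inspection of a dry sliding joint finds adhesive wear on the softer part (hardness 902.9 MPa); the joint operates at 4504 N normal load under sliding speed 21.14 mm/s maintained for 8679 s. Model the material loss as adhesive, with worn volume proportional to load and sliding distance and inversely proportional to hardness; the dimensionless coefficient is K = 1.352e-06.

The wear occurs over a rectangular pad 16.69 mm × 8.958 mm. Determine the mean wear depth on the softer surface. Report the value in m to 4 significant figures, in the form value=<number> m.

value=8.276e-06 m

Intermediate values appear rounded; all arithmetic holds full float precision. Rounded just once, at 4 significant figures.
Sliding speed v = 21.14 mm/s = 0.02114 m/s. Distance L = v·t = 0.02114 m/s × 8679 s = 183.5 m.
Hardness H = 902.9 MPa = 9.029e+08 Pa.
Pad sides 16.69 mm × 8.958 mm = 0.01669 m × 0.008958 m. Contact area A = 0.01669 m × 0.008958 m = 1.495e-04 m².
SI base units throughout: W = 4504 N, H = 9.029e+08 Pa, K = 1.352e-06.
The Archard volume V = K·W·L/H = 1.352e-06 · 4504 · 183.5 / 9.029e+08 = 1.237e-09 m³.
Mean wear depth h = V/A = 1.237e-09 / 1.495e-04 = 8.276e-06 m.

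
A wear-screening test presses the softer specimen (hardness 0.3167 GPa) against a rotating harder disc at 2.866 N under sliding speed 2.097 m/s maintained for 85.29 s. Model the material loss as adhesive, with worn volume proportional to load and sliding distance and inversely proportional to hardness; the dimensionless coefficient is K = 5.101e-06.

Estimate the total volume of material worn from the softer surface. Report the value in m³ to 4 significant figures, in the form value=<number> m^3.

Each operation keeps full float precision, and intermediates are printed rounded — a single final rounding, at 4 significant digits.
Sliding distance L = v·t = 2.097 m/s × 85.29 s = 178.9 m.
Hardness H = 0.3167 GPa = 3.167e+08 Pa.
In SI base units, W = 2.866 N, H = 3.167e+08 Pa, K = 5.101e-06.
The Archard volume V = K·W·L/H = 5.101e-06 · 2.866 · 178.9 / 3.167e+08 = 8.256e-12 m³.

value=8.256e-12 m^3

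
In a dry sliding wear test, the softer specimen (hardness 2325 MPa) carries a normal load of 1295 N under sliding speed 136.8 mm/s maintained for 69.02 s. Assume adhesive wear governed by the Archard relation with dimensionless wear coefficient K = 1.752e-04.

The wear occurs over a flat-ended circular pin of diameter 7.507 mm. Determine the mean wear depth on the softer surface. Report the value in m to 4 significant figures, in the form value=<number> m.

Each operation runs at exact precision, and intermediates are displayed rounded; one final rounding: 4 significant digits.
Sliding speed v = 136.8 mm/s = 0.1368 m/s. Distance L = v·t = 0.1368 m/s × 69.02 s = 9.442 m.
Hardness H = 2325 MPa = 2.325e+09 Pa.
Pin diameter d = 7.507 mm = 0.007507 m. Contact area A = π·d²/4 = π·(0.007507 m)²/4 = 4.426e-05 m².
Collected in SI base units: W = 1295 N, H = 2.325e+09 Pa, K = 1.752e-04.
Archard volume V = K·W·L/H = 1.752e-04 · 1295 · 9.442 / 2.325e+09 = 9.214e-10 m³.
Mean wear depth h = V/A = 9.214e-10 / 4.426e-05 = 2.082e-05 m.

value=2.082e-05 m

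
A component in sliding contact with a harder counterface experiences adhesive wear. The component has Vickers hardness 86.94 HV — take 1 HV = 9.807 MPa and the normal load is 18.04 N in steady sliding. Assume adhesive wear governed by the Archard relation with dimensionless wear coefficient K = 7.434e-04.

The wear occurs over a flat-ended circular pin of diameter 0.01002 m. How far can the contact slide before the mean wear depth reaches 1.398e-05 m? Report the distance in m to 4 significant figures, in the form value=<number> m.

value=70.09 m

All working math carries full float precision, and the intermediates are shown rounded. Rounded once at the end to 4 significant figures.
Convert: Hardness H = 86.94 HV × 9.807 MPa/HV = 852.6 MPa = 8.526e+08 Pa.
Convert: Contact area A = π·d²/4 = π·(0.01002 m)²/4 = 7.885e-05 m².
Expressed in SI base units: W = 18.04 N, H = 8.526e+08 Pa, K = 7.434e-04.
Allowed volume V_lim = h_lim·A = 1.398e-05 · 7.885e-05 = 1.102e-09 m³.
Sliding life L = V_lim·H/(K·W) = 1.102e-09 · 8.526e+08 / (7.434e-04 · 18.04) = 70.09 m.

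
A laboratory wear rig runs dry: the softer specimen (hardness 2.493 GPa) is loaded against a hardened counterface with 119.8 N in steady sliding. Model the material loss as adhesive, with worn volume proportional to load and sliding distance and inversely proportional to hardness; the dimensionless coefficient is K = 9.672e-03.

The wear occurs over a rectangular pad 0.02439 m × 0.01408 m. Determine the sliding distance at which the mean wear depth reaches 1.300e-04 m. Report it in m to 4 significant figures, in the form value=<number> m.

value=96.05 m

Intermediate values are displayed rounded. Every step runs at full float precision, and rounded just once to 4 significant figures.
Convert: Hardness H = 2.493 GPa = 2.493e+09 Pa.
Convert: Contact area A = 0.02439 m × 0.01408 m = 3.434e-04 m².
Restated in SI base units: W = 119.8 N, H = 2.493e+09 Pa, K = 9.672e-03.
Wearable volume V_lim = h_lim·A = 1.300e-04 · 3.434e-04 = 4.464e-08 m³.
Life L = V_lim·H/(K·W) = 4.464e-08 · 2.493e+09 / (9.672e-03 · 119.8) = 96.05 m.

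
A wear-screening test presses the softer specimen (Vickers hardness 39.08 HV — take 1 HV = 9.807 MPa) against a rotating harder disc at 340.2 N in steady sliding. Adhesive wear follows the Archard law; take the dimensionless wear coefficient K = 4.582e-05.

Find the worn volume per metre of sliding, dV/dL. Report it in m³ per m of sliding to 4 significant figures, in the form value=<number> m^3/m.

value=4.067e-11 m^3/m

Printed values are rounded, and the computation runs at full float precision, and one last rounding: 4 significant digits.
Convert: Hardness H = 39.08 HV × 9.807 MPa/HV = 383.3 MPa = 3.833e+08 Pa.
In SI base units: W = 340.2 N, H = 3.833e+08 Pa, K = 4.582e-05.
Rate of wear dV/dL = K·W/H (no L dependence): 4.582e-05 · 340.2 / 3.833e+08 = 4.067e-11 m³/m.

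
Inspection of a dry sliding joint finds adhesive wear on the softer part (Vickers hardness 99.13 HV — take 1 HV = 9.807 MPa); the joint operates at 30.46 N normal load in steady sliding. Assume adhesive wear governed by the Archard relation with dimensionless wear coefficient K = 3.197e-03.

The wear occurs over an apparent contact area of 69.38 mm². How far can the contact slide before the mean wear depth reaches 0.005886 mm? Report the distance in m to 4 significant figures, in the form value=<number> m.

Intermediates appear rounded — every step maintains exact precision; rounded just once: four significant digits.
Convert: Hardness H = 99.13 HV × 9.807 MPa/HV = 972.2 MPa = 9.722e+08 Pa.
Convert: Contact area A = 69.38 mm² = 6.938e-05 m².
Convert: Depth limit h_lim = 0.005886 mm = 5.886e-06 m.
Restated in SI base units: W = 30.46 N, H = 9.722e+08 Pa, K = 3.197e-03.
At the depth limit, V_lim = h_lim·A = 5.886e-06 · 6.938e-05 = 4.084e-10 m³.
Thus life L = V_lim·H/(K·W) = 4.084e-10 · 9.722e+08 / (3.197e-03 · 30.46) = 4.077 m.

value=4.077 m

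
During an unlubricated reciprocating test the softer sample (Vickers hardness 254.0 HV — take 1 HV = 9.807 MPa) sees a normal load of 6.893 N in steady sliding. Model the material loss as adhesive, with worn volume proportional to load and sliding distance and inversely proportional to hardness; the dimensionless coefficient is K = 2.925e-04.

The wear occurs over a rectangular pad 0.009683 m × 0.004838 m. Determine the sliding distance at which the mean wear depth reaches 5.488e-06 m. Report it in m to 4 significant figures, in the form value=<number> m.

value=317.6 m

The computation maintains exact precision. Intermediates are printed rounded; a single final rounding to four significant digits.
Hardness H = 254.0 HV × 9.807 MPa/HV = 2491 MPa = 2.491e+09 Pa.
Contact area A = 0.009683 m × 0.004838 m = 4.685e-05 m².
In SI base units: W = 6.893 N, H = 2.491e+09 Pa, K = 2.925e-04.
Permissible volume V_lim = h_lim·A = 5.488e-06 · 4.685e-05 = 2.571e-10 m³.
Life L = V_lim·H/(K·W) = 2.571e-10 · 2.491e+09 / (2.925e-04 · 6.893) = 317.6 m.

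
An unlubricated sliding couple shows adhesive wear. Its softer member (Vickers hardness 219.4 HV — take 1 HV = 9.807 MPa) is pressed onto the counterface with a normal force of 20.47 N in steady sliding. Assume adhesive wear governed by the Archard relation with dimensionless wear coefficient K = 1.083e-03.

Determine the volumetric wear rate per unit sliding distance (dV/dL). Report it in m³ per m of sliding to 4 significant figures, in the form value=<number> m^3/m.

value=1.030e-11 m^3/m

The algebra carries exact precision. Intermediates are shown rounded; rounded just once, at four significant digits.
Convert: Hardness H = 219.4 HV × 9.807 MPa/HV = 2152 MPa = 2.152e+09 Pa.
Collected in SI base units: W = 20.47 N, H = 2.152e+09 Pa, K = 1.083e-03.
Wear rate dV/dL = K·W/H (independent of L): 1.083e-03 · 20.47 / 2.152e+09 = 1.030e-11 m³/m.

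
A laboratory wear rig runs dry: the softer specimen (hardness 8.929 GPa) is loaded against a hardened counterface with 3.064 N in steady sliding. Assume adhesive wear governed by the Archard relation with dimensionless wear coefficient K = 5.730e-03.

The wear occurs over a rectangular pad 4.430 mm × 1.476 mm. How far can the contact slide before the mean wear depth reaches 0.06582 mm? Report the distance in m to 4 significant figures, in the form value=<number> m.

value=218.9 m

The intermediates are displayed rounded. Each operation carries full float precision. Rounded just once, at 4 significant figures.
Hardness H = 8.929 GPa = 8.929e+09 Pa.
Pad sides 4.430 mm × 1.476 mm = 0.004430 m × 0.001476 m. Contact area A = 0.004430 m × 0.001476 m = 6.539e-06 m².
Depth limit h_lim = 0.06582 mm = 6.582e-05 m.
As SI base values: W = 3.064 N, H = 8.929e+09 Pa, K = 5.730e-03.
Wearable volume V_lim = h_lim·A = 6.582e-05 · 6.539e-06 = 4.304e-10 m³.
Inverting, life L = V_lim·H/(K·W) = 4.304e-10 · 8.929e+09 / (5.730e-03 · 3.064) = 218.9 m.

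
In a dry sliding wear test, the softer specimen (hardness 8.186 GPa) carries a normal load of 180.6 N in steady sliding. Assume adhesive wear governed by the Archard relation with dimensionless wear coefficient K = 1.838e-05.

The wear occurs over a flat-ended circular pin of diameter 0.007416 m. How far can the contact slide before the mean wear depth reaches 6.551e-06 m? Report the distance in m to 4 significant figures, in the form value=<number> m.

value=697.8 m

Intermediate values are displayed rounded. The algebra maintains full float precision, and a single final rounding to 4 significant figures.
Hardness H = 8.186 GPa = 8.186e+09 Pa.
Contact area A = π·d²/4 = π·(0.007416 m)²/4 = 4.319e-05 m².
Working in SI base units: W = 180.6 N, H = 8.186e+09 Pa, K = 1.838e-05.
Volume at the limit: V_lim = h_lim·A = 6.551e-06 · 4.319e-05 = 2.830e-10 m³.
Life L = V_lim·H/(K·W) = 2.830e-10 · 8.186e+09 / (1.838e-05 · 180.6) = 697.8 m.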